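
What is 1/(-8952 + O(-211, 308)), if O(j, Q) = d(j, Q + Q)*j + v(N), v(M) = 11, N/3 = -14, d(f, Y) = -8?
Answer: -1/7253 ≈ -0.00013787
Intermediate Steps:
N = -42 (N = 3*(-14) = -42)
O(j, Q) = 11 - 8*j (O(j, Q) = -8*j + 11 = 11 - 8*j)
1/(-8952 + O(-211, 308)) = 1/(-8952 + (11 - 8*(-211))) = 1/(-8952 + (11 + 1688)) = 1/(-8952 + 1699) = 1/(-7253) = -1/7253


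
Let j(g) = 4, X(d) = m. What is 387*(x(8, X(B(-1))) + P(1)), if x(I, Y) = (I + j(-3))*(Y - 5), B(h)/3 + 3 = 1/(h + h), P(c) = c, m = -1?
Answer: -27477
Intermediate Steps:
B(h) = -9 + 3/(2*h) (B(h) = -9 + 3/(h + h) = -9 + 3/((2*h)) = -9 + 3*(1/(2*h)) = -9 + 3/(2*h))
X(d) = -1
x(I, Y) = (-5 + Y)*(4 + I) (x(I, Y) = (I + 4)*(Y - 5) = (4 + I)*(-5 + Y) = (-5 + Y)*(4 + I))
387*(x(8, X(B(-1))) + P(1)) = 387*((-20 - 5*8 + 4*(-1) + 8*(-1)) + 1) = 387*((-20 - 40 - 4 - 8) + 1) = 387*(-72 + 1) = 387*(-71) = -27477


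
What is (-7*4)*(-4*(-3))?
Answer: -336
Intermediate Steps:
(-7*4)*(-4*(-3)) = -28*12 = -336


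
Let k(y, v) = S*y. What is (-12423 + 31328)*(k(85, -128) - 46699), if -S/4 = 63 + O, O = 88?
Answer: -1853427295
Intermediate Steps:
S = -604 (S = -4*(63 + 88) = -4*151 = -604)
k(y, v) = -604*y
(-12423 + 31328)*(k(85, -128) - 46699) = (-12423 + 31328)*(-604*85 - 46699) = 18905*(-51340 - 46699) = 18905*(-98039) = -1853427295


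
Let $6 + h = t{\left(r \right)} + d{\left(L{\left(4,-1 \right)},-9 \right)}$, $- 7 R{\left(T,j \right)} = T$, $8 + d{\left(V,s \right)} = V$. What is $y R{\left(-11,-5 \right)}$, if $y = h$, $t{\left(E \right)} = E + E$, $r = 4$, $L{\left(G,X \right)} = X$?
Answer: $-11$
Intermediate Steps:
$d{\left(V,s \right)} = -8 + V$
$R{\left(T,j \right)} = - \frac{T}{7}$
$t{\left(E \right)} = 2 E$
$h = -7$ ($h = -6 + \left(2 \cdot 4 - 9\right) = -6 + \left(8 - 9\right) = -6 - 1 = -7$)
$y = -7$
$y R{\left(-11,-5 \right)} = - 7 \left(\left(- \frac{1}{7}\right) \left(-11\right)\right) = \left(-7\right) \frac{11}{7} = -11$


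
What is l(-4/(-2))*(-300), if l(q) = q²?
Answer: -1200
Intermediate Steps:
l(-4/(-2))*(-300) = (-4/(-2))²*(-300) = (-4*(-½))²*(-300) = 2²*(-300) = 4*(-300) = -1200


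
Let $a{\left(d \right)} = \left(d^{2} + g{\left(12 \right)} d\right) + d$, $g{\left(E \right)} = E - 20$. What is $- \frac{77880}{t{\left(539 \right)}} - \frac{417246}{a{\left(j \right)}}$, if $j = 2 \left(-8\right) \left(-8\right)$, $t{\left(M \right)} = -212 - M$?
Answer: $\frac{446426847}{5815744} \approx 76.762$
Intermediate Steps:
$g{\left(E \right)} = -20 + E$
$j = 128$ ($j = \left(-16\right) \left(-8\right) = 128$)
$a{\left(d \right)} = d^{2} - 7 d$ ($a{\left(d \right)} = \left(d^{2} + \left(-20 + 12\right) d\right) + d = \left(d^{2} - 8 d\right) + d = d^{2} - 7 d$)
$- \frac{77880}{t{\left(539 \right)}} - \frac{417246}{a{\left(j \right)}} = - \frac{77880}{-212 - 539} - \frac{417246}{128 \left(-7 + 128\right)} = - \frac{77880}{-212 - 539} - \frac{417246}{128 \cdot 121} = - \frac{77880}{-751} - \frac{417246}{15488} = \left(-77880\right) \left(- \frac{1}{751}\right) - \frac{208623}{7744} = \frac{77880}{751} - \frac{208623}{7744} = \frac{446426847}{5815744}$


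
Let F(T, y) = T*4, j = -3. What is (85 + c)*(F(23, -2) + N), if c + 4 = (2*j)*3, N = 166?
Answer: 16254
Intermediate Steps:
F(T, y) = 4*T
c = -22 (c = -4 + (2*(-3))*3 = -4 - 6*3 = -4 - 18 = -22)
(85 + c)*(F(23, -2) + N) = (85 - 22)*(4*23 + 166) = 63*(92 + 166) = 63*258 = 16254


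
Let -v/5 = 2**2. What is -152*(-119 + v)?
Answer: 21128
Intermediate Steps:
v = -20 (v = -5*2**2 = -5*4 = -20)
-152*(-119 + v) = -152*(-119 - 20) = -152*(-139) = 21128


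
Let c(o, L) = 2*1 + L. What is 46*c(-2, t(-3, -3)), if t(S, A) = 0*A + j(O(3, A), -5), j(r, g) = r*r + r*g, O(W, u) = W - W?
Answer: 92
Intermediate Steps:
O(W, u) = 0
j(r, g) = r² + g*r
t(S, A) = 0 (t(S, A) = 0*A + 0*(-5 + 0) = 0 + 0*(-5) = 0 + 0 = 0)
c(o, L) = 2 + L
46*c(-2, t(-3, -3)) = 46*(2 + 0) = 46*2 = 92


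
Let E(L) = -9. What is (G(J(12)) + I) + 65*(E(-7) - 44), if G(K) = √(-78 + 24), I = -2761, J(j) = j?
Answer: -6206 + 3*I*√6 ≈ -6206.0 + 7.3485*I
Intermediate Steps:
G(K) = 3*I*√6 (G(K) = √(-54) = 3*I*√6)
(G(J(12)) + I) + 65*(E(-7) - 44) = (3*I*√6 - 2761) + 65*(-9 - 44) = (-2761 + 3*I*√6) + 65*(-53) = (-2761 + 3*I*√6) - 3445 = -6206 + 3*I*√6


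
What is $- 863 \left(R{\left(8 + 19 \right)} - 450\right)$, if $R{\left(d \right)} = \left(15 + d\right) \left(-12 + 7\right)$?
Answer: $569580$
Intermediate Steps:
$R{\left(d \right)} = -75 - 5 d$ ($R{\left(d \right)} = \left(15 + d\right) \left(-5\right) = -75 - 5 d$)
$- 863 \left(R{\left(8 + 19 \right)} - 450\right) = - 863 \left(\left(-75 - 5 \left(8 + 19\right)\right) - 450\right) = - 863 \left(\left(-75 - 135\right) - 450\right) = - 863 \left(-210 - 450\right) = \left(-863\right) \left(-660\right) = 569580$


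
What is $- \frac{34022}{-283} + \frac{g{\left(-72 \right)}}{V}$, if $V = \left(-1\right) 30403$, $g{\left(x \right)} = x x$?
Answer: $\frac{1032903794}{8604049} \approx 120.05$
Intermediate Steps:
$g{\left(x \right)} = x^{2}$
$V = -30403$
$- \frac{34022}{-283} + \frac{g{\left(-72 \right)}}{V} = - \frac{34022}{-283} + \frac{\left(-72\right)^{2}}{-30403} = \left(-34022\right) \left(- \frac{1}{283}\right) + 5184 \left(- \frac{1}{30403}\right) = \frac{34022}{283} - \frac{5184}{30403} = \frac{1032903794}{8604049}$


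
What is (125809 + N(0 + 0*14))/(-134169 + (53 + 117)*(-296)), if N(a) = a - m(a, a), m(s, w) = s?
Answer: -125809/184489 ≈ -0.68193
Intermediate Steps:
N(a) = 0 (N(a) = a - a = 0)
(125809 + N(0 + 0*14))/(-134169 + (53 + 117)*(-296)) = (125809 + 0)/(-134169 + (53 + 117)*(-296)) = 125809/(-134169 + 170*(-296)) = 125809/(-134169 - 50320) = 125809/(-184489) = 125809*(-1/184489) = -125809/184489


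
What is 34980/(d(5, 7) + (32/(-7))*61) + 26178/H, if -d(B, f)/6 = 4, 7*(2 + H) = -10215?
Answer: -2729391/20458 ≈ -133.41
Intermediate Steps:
H = -10229/7 (H = -2 + (⅐)*(-10215) = -2 - 10215/7 = -10229/7 ≈ -1461.3)
d(B, f) = -24 (d(B, f) = -6*4 = -24)
34980/(d(5, 7) + (32/(-7))*61) + 26178/H = 34980/(-24 + (32/(-7))*61) + 26178/(-10229/7) = 34980/(-24 + (32*(-⅐))*61) + 26178*(-7/10229) = 34980/(-24 - 32/7*61) - 183246/10229 = 34980/(-24 - 1952/7) - 183246/10229 = 34980/(-2120/7) - 183246/10229 = 34980*(-7/2120) - 183246/10229 = -231/2 - 183246/10229 = -2729391/20458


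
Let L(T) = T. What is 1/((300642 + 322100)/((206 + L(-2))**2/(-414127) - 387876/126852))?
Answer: -13825749757/2726200394069614 ≈ -5.0714e-6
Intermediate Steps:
1/((300642 + 322100)/((206 + L(-2))**2/(-414127) - 387876/126852)) = 1/((300642 + 322100)/((206 - 2)**2/(-414127) - 387876/126852)) = 1/(622742/(204**2*(-1/414127) - 387876*1/126852)) = 1/(622742/(41616*(-1/414127) - 32323/10571)) = 1/(622742/(-41616/414127 - 32323/10571)) = 1/(622742/(-13825749757/4377736517)) = 1/(622742*(-4377736517/13825749757)) = 1/(-2726200394069614/13825749757) = -13825749757/2726200394069614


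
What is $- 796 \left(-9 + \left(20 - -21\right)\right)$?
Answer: $-25472$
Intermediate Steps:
$- 796 \left(-9 + \left(20 - -21\right)\right) = - 796 \left(-9 + \left(20 + 21\right)\right) = - 796 \left(-9 + 41\right) = \left(-796\right) 32 = -25472$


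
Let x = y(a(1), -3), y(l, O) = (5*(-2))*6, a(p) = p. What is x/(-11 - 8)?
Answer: 60/19 ≈ 3.1579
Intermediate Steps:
y(l, O) = -60 (y(l, O) = -10*6 = -60)
x = -60
x/(-11 - 8) = -60/(-11 - 8) = -60/(-19) = -1/19*(-60) = 60/19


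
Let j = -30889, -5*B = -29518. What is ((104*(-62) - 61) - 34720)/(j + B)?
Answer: 206145/124927 ≈ 1.6501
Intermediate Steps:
B = 29518/5 (B = -⅕*(-29518) = 29518/5 ≈ 5903.6)
((104*(-62) - 61) - 34720)/(j + B) = ((104*(-62) - 61) - 34720)/(-30889 + 29518/5) = ((-6448 - 61) - 34720)/(-124927/5) = (-6509 - 34720)*(-5/124927) = -41229*(-5/124927) = 206145/124927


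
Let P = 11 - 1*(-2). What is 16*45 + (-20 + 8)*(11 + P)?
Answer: 432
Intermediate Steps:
P = 13 (P = 11 + 2 = 13)
16*45 + (-20 + 8)*(11 + P) = 16*45 + (-20 + 8)*(11 + 13) = 720 - 12*24 = 720 - 288 = 432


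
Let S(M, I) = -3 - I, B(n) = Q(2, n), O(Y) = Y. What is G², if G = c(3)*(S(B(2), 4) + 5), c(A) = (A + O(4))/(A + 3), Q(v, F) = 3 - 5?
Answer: 49/9 ≈ 5.4444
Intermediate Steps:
Q(v, F) = -2
B(n) = -2
c(A) = (4 + A)/(3 + A) (c(A) = (A + 4)/(A + 3) = (4 + A)/(3 + A))
G = -7/3 (G = ((4 + 3)/(3 + 3))*((-3 - 1*4) + 5) = (7/6)*((-3 - 4) + 5) = ((⅙)*7)*(-7 + 5) = (7/6)*(-2) = -7/3 ≈ -2.3333)
G² = (-7/3)² = 49/9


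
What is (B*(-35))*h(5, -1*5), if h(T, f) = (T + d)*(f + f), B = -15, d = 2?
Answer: -36750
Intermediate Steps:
h(T, f) = 2*f*(2 + T) (h(T, f) = (T + 2)*(f + f) = (2 + T)*(2*f) = 2*f*(2 + T))
(B*(-35))*h(5, -1*5) = (-15*(-35))*(2*(-1*5)*(2 + 5)) = 525*(2*(-5)*7) = 525*(-70) = -36750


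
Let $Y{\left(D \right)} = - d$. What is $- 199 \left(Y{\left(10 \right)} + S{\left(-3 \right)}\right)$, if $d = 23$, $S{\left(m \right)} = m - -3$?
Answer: $4577$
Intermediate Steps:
$S{\left(m \right)} = 3 + m$ ($S{\left(m \right)} = m + 3 = 3 + m$)
$Y{\left(D \right)} = -23$ ($Y{\left(D \right)} = \left(-1\right) 23 = -23$)
$- 199 \left(Y{\left(10 \right)} + S{\left(-3 \right)}\right) = - 199 \left(-23 + \left(3 - 3\right)\right) = - 199 \left(-23 + 0\right) = \left(-199\right) \left(-23\right) = 4577$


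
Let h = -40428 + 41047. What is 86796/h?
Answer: 86796/619 ≈ 140.22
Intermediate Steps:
h = 619
86796/h = 86796/619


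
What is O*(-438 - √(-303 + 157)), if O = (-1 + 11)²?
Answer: -43800 - 100*I*√146 ≈ -43800.0 - 1208.3*I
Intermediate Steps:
O = 100 (O = 10² = 100)
O*(-438 - √(-303 + 157)) = 100*(-438 - √(-303 + 157)) = 100*(-438 - √(-146)) = 100*(-438 - I*√146) = -43800 - 100*I*√146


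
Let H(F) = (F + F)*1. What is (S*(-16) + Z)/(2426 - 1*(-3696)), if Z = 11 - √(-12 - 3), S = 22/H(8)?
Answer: -11/6122 - I*√15/6122 ≈ -0.0017968 - 0.00063263*I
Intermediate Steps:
H(F) = 2*F (H(F) = (2*F)*1 = 2*F)
S = 11/8 (S = 22/((2*8)) = 22/16 = 22*(1/16) = 11/8 ≈ 1.3750)
Z = 11 - I*√15 (Z = 11 - √(-15) = 11 - I*√15 ≈ 11.0 - 3.873*I)
(S*(-16) + Z)/(2426 - 1*(-3696)) = ((11/8)*(-16) + (11 - I*√15))/(2426 - 1*(-3696)) = (-22 + (11 - I*√15))/(2426 + 3696) = (-11 - I*√15)/6122 = (-11 - I*√15)*(1/6122) = -11/6122 - I*√15/6122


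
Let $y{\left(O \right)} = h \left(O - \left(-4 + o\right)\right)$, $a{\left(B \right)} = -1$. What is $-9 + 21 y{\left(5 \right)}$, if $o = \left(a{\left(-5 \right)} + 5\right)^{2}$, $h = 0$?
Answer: $-9$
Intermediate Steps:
$o = 16$ ($o = \left(-1 + 5\right)^{2} = 4^{2} = 16$)
$y{\left(O \right)} = 0$ ($y{\left(O \right)} = 0 \left(O + \left(4 - 16\right)\right) = 0 \left(O - 12\right) = 0 \left(-12 + O\right) = 0$)
$-9 + 21 y{\left(5 \right)} = -9 + 21 \cdot 0 = -9 + 0 = -9$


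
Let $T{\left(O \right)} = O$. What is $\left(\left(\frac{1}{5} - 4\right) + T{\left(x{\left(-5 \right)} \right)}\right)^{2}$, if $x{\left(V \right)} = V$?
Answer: $\frac{1936}{25} \approx 77.44$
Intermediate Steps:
$\left(\left(\frac{1}{5} - 4\right) + T{\left(x{\left(-5 \right)} \right)}\right)^{2} = \left(\left(\frac{1}{5} - 4\right) - 5\right)^{2} = \left(- \frac{19}{5} - 5\right)^{2} = \left(- \frac{44}{5}\right)^{2} = \frac{1936}{25}$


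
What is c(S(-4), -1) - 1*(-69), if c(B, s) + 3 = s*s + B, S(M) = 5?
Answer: 72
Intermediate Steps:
c(B, s) = -3 + B + s**2 (c(B, s) = -3 + (s*s + B) = -3 + (s**2 + B) = -3 + (B + s**2) = -3 + B + s**2)
c(S(-4), -1) - 1*(-69) = (-3 + 5 + (-1)**2) - 1*(-69) = (-3 + 5 + 1) + 69 = 3 + 69 = 72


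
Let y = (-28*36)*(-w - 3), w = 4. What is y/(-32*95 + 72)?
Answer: -126/53 ≈ -2.3774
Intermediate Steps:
y = 7056 (y = (-28*36)*(-1*4 - 3) = -1008*(-4 - 3) = -1008*(-7) = 7056)
y/(-32*95 + 72) = 7056/(-32*95 + 72) = 7056/(-3040 + 72) = 7056/(-2968) = 7056*(-1/2968) = -126/53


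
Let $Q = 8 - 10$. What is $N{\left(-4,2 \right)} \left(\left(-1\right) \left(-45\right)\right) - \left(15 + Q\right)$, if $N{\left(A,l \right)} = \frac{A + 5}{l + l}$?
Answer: $- \frac{7}{4} \approx -1.75$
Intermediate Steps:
$N{\left(A,l \right)} = \frac{5 + A}{2 l}$
$Q = -2$ ($Q = 8 - 10 = -2$)
$N{\left(-4,2 \right)} \left(\left(-1\right) \left(-45\right)\right) - \left(15 + Q\right) = \frac{5 - 4}{2 \cdot 2} \left(\left(-1\right) \left(-45\right)\right) - 13 = \frac{1}{2} \cdot \frac{1}{2} \cdot 1 \cdot 45 + \left(-15 + 2\right) = \frac{1}{4} \cdot 45 - 13 = \frac{45}{4} - 13 = - \frac{7}{4}$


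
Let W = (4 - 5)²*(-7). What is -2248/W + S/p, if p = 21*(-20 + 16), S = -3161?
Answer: 30137/84 ≈ 358.77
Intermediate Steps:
p = -84 (p = 21*(-4) = -84)
W = -7 (W = (-1)²*(-7) = 1*(-7) = -7)
-2248/W + S/p = -2248/(-7) - 3161/(-84) = -2248*(-⅐) - 3161*(-1/84) = 2248/7 + 3161/84 = 30137/84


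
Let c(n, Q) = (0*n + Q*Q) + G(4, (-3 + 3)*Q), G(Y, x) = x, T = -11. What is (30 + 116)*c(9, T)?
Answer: 17666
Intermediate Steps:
c(n, Q) = Q² (c(n, Q) = (0*n + Q*Q) + (-3 + 3)*Q = (0 + Q²) + 0*Q = Q² + 0 = Q²)
(30 + 116)*c(9, T) = (30 + 116)*(-11)² = 146*121 = 17666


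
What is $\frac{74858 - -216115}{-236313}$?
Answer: $- \frac{96991}{78771} \approx -1.2313$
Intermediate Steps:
$\frac{74858 - -216115}{-236313} = \left(74858 + 216115\right) \left(- \frac{1}{236313}\right) = 290973 \left(- \frac{1}{236313}\right) = - \frac{96991}{78771}$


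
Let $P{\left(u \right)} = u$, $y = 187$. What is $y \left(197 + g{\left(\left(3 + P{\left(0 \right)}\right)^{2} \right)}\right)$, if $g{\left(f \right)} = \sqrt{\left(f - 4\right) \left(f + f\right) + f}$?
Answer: $36839 + 561 \sqrt{11} \approx 38700.0$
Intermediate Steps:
$g{\left(f \right)} = \sqrt{f + 2 f \left(-4 + f\right)}$ ($g{\left(f \right)} = \sqrt{\left(-4 + f\right) 2 f + f} = \sqrt{2 f \left(-4 + f\right) + f} = \sqrt{f + 2 f \left(-4 + f\right)}$)
$y \left(197 + g{\left(\left(3 + P{\left(0 \right)}\right)^{2} \right)}\right) = 187 \left(197 + \sqrt{\left(3 + 0\right)^{2} \left(-7 + 2 \left(3 + 0\right)^{2}\right)}\right) = 187 \left(197 + \sqrt{3^{2} \left(-7 + 2 \cdot 3^{2}\right)}\right) = 187 \left(197 + \sqrt{9 \left(-7 + 2 \cdot 9\right)}\right) = 187 \left(197 + \sqrt{9 \left(-7 + 18\right)}\right) = 187 \left(197 + \sqrt{9 \cdot 11}\right) = 187 \left(197 + \sqrt{99}\right) = 187 \left(197 + 3 \sqrt{11}\right) = 36839 + 561 \sqrt{11}$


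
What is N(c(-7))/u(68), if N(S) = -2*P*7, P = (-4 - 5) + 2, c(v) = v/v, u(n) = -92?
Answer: -49/46 ≈ -1.0652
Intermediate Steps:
c(v) = 1
P = -7 (P = -9 + 2 = -7)
N(S) = 98 (N(S) = -2*(-7)*7 = 14*7 = 98)
N(c(-7))/u(68) = 98/(-92) = 98*(-1/92) = -49/46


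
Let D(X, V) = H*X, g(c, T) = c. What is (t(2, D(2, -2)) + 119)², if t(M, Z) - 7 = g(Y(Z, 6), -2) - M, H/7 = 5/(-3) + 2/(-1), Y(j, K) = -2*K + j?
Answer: 33124/9 ≈ 3680.4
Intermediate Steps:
Y(j, K) = j - 2*K
H = -77/3 (H = 7*(5/(-3) + 2/(-1)) = 7*(5*(-⅓) + 2*(-1)) = 7*(-5/3 - 2) = 7*(-11/3) = -77/3 ≈ -25.667)
D(X, V) = -77*X/3
t(M, Z) = -5 + Z - M (t(M, Z) = 7 + ((Z - 2*6) - M) = 7 + ((Z - 12) - M) = 7 + ((-12 + Z) - M) = 7 + (-12 + Z - M) = -5 + Z - M)
(t(2, D(2, -2)) + 119)² = ((-5 - 77/3*2 - 1*2) + 119)² = ((-5 - 154/3 - 2) + 119)² = (-175/3 + 119)² = (182/3)² = 33124/9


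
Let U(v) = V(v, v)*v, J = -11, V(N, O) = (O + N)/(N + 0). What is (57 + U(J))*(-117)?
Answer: -4095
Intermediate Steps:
V(N, O) = (N + O)/N
U(v) = 2*v (U(v) = ((v + v)/v)*v = ((2*v)/v)*v = 2*v)
(57 + U(J))*(-117) = (57 + 2*(-11))*(-117) = (57 - 22)*(-117) = 35*(-117) = -4095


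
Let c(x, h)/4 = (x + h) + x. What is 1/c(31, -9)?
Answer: 1/212 ≈ 0.0047170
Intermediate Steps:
c(x, h) = 4*h + 8*x (c(x, h) = 4*((x + h) + x) = 4*((h + x) + x) = 4*(h + 2*x) = 4*h + 8*x)
1/c(31, -9) = 1/(4*(-9) + 8*31) = 1/(-36 + 248) = 1/212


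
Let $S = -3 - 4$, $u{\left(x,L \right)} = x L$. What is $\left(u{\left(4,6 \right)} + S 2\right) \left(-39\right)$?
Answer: $-390$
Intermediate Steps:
$u{\left(x,L \right)} = L x$
$S = -7$
$\left(u{\left(4,6 \right)} + S 2\right) \left(-39\right) = \left(6 \cdot 4 - 14\right) \left(-39\right) = \left(24 - 14\right) \left(-39\right) = 10 \left(-39\right) = -390$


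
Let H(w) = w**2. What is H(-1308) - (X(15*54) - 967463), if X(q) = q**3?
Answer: -528762673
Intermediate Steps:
H(-1308) - (X(15*54) - 967463) = (-1308)**2 - ((15*54)**3 - 967463) = 1710864 - (810**3 - 967463) = 1710864 - (531441000 - 967463) = 1710864 - 1*530473537 = 1710864 - 530473537 = -528762673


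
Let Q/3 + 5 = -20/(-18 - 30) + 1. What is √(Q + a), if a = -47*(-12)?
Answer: √2213/2 ≈ 23.521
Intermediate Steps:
a = 564
Q = -43/4 (Q = -15 + 3*(-20/(-18 - 30) + 1) = -15 + 3*(-20/(-48) + 1) = -15 + 3*(-20*(-1/48) + 1) = -15 + 3*(5/12 + 1) = -15 + 3*(17/12) = -15 + 17/4 = -43/4 ≈ -10.750)
√(Q + a) = √(-43/4 + 564) = √(2213/4) = √2213/2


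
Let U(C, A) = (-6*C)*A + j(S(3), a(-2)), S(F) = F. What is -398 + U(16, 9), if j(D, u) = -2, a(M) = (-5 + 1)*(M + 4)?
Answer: -1264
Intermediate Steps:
a(M) = -16 - 4*M (a(M) = -4*(4 + M) = -16 - 4*M)
U(C, A) = -2 - 6*A*C (U(C, A) = (-6*C)*A - 2 = -6*A*C - 2 = -2 - 6*A*C)
-398 + U(16, 9) = -398 + (-2 - 6*9*16) = -398 + (-2 - 864) = -398 - 866 = -1264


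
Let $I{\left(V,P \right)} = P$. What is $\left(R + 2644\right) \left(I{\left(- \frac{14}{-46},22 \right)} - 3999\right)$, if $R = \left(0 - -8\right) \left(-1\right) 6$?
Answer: $-10324292$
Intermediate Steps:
$R = -48$ ($R = \left(0 + 8\right) \left(-1\right) 6 = 8 \left(-1\right) 6 = \left(-8\right) 6 = -48$)
$\left(R + 2644\right) \left(I{\left(- \frac{14}{-46},22 \right)} - 3999\right) = \left(-48 + 2644\right) \left(22 - 3999\right) = 2596 \left(-3977\right) = -10324292$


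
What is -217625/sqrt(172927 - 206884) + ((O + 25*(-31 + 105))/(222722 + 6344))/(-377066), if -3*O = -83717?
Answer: -89267/259119001068 + 217625*I*sqrt(77)/1617 ≈ -3.445e-7 + 1181.0*I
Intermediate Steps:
O = 83717/3 (O = -1/3*(-83717) = 83717/3 ≈ 27906.)
-217625/sqrt(172927 - 206884) + ((O + 25*(-31 + 105))/(222722 + 6344))/(-377066) = -217625/sqrt(172927 - 206884) + ((83717/3 + 25*(-31 + 105))/(222722 + 6344))/(-377066) = -217625*(-I*sqrt(77)/1617) + ((83717/3 + 25*74)/229066)*(-1/377066) = -217625*(-I*sqrt(77)/1617) + ((83717/3 + 1850)*(1/229066))*(-1/377066) = -(-217625)*I*sqrt(77)/1617 + ((89267/3)*(1/229066))*(-1/377066) = 217625*I*sqrt(77)/1617 + (89267/687198)*(-1/377066) = 217625*I*sqrt(77)/1617 - 89267/259119001068 = -89267/259119001068 + 217625*I*sqrt(77)/1617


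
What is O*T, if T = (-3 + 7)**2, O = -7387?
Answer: -118192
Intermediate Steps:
T = 16 (T = 4**2 = 16)
O*T = -7387*16 = -118192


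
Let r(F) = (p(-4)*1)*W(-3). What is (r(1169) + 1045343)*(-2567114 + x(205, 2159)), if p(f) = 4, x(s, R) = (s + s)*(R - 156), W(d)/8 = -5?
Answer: -1824768276772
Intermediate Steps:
W(d) = -40 (W(d) = 8*(-5) = -40)
x(s, R) = 2*s*(-156 + R) (x(s, R) = (2*s)*(-156 + R) = 2*s*(-156 + R))
r(F) = -160 (r(F) = (4*1)*(-40) = 4*(-40) = -160)
(r(1169) + 1045343)*(-2567114 + x(205, 2159)) = (-160 + 1045343)*(-2567114 + 2*205*(-156 + 2159)) = 1045183*(-2567114 + 2*205*2003) = 1045183*(-2567114 + 821230) = 1045183*(-1745884) = -1824768276772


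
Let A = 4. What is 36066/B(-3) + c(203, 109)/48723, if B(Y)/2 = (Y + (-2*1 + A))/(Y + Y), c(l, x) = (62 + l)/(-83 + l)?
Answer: 126521547749/1169352 ≈ 1.0820e+5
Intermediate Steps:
c(l, x) = (62 + l)/(-83 + l)
B(Y) = (2 + Y)/Y (B(Y) = 2*((Y + (-2*1 + 4))/(Y + Y)) = 2*((Y + (-2 + 4))/((2*Y))) = 2*((Y + 2)*(1/(2*Y))) = 2*((2 + Y)*(1/(2*Y))) = 2*((2 + Y)/(2*Y)) = (2 + Y)/Y)
36066/B(-3) + c(203, 109)/48723 = 36066/(((2 - 3)/(-3))) + ((62 + 203)/(-83 + 203))/48723 = 36066/((-1/3*(-1))) + (265/120)*(1/48723) = 36066/(1/3) + ((1/120)*265)*(1/48723) = 36066*3 + (53/24)*(1/48723) = 108198 + 53/1169352 = 126521547749/1169352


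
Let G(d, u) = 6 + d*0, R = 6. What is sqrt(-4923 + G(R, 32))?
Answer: I*sqrt(4917) ≈ 70.121*I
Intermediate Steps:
G(d, u) = 6 (G(d, u) = 6 + 0 = 6)
sqrt(-4923 + G(R, 32)) = sqrt(-4923 + 6) = sqrt(-4917) = I*sqrt(4917)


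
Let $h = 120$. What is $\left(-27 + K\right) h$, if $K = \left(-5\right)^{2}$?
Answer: $-240$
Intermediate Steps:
$K = 25$
$\left(-27 + K\right) h = \left(-27 + 25\right) 120 = \left(-2\right) 120 = -240$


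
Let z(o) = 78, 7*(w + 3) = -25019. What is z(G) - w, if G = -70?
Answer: 25586/7 ≈ 3655.1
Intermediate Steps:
w = -25040/7 (w = -3 + (⅐)*(-25019) = -3 - 25019/7 = -25040/7 ≈ -3577.1)
z(G) - w = 78 - 1*(-25040/7) = 78 + 25040/7 = 25586/7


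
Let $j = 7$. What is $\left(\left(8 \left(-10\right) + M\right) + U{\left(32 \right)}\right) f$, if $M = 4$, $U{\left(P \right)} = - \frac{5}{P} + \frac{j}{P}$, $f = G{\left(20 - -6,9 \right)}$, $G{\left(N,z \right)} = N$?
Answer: $- \frac{15795}{8} \approx -1974.4$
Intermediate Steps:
$f = 26$ ($f = 20 - -6 = 20 + 6 = 26$)
$U{\left(P \right)} = \frac{2}{P}$ ($U{\left(P \right)} = - \frac{5}{P} + \frac{7}{P} = \frac{2}{P}$)
$\left(\left(8 \left(-10\right) + M\right) + U{\left(32 \right)}\right) f = \left(\left(8 \left(-10\right) + 4\right) + \frac{2}{32}\right) 26 = \left(\left(-80 + 4\right) + 2 \cdot \frac{1}{32}\right) 26 = \left(-76 + \frac{1}{16}\right) 26 = \left(- \frac{1215}{16}\right) 26 = - \frac{15795}{8}$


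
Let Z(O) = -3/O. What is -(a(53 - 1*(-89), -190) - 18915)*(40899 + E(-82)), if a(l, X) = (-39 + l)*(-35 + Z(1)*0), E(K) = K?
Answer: 919198840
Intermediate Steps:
a(l, X) = 1365 - 35*l (a(l, X) = (-39 + l)*(-35 - 3/1*0) = (-39 + l)*(-35 - 3*1*0) = (-39 + l)*(-35 - 3*0) = (-39 + l)*(-35 + 0) = (-39 + l)*(-35) = 1365 - 35*l)
-(a(53 - 1*(-89), -190) - 18915)*(40899 + E(-82)) = -((1365 - 35*(53 - 1*(-89))) - 18915)*(40899 - 82) = -((1365 - 35*(53 + 89)) - 18915)*40817 = -((1365 - 35*142) - 18915)*40817 = -((1365 - 4970) - 18915)*40817 = -(-3605 - 18915)*40817 = -(-22520)*40817 = -1*(-919198840) = 919198840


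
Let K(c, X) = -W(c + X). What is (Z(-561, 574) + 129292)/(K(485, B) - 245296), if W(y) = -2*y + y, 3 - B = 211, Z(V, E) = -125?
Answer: -129167/245019 ≈ -0.52717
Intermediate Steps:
B = -208 (B = 3 - 1*211 = 3 - 211 = -208)
W(y) = -y
K(c, X) = X + c (K(c, X) = -(-1)*(c + X) = -(-1)*(X + c) = -(-X - c) = X + c)
(Z(-561, 574) + 129292)/(K(485, B) - 245296) = (-125 + 129292)/((-208 + 485) - 245296) = 129167/(277 - 245296) = 129167/(-245019) = 129167*(-1/245019) = -129167/245019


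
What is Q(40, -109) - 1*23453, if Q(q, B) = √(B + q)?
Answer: -23453 + I*√69 ≈ -23453.0 + 8.3066*I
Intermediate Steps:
Q(40, -109) - 1*23453 = √(-109 + 40) - 1*23453 = √(-69) - 23453 = I*√69 - 23453 = -23453 + I*√69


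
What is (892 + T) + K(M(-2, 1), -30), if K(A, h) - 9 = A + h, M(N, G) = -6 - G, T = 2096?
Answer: 2960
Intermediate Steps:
K(A, h) = 9 + A + h (K(A, h) = 9 + (A + h) = 9 + A + h)
(892 + T) + K(M(-2, 1), -30) = (892 + 2096) + (9 + (-6 - 1*1) - 30) = 2988 + (9 + (-6 - 1) - 30) = 2988 + (9 - 7 - 30) = 2988 - 28 = 2960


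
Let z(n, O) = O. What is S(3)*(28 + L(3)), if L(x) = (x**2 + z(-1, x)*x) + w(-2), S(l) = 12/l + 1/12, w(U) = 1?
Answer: 2303/12 ≈ 191.92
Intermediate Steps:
S(l) = 1/12 + 12/l (S(l) = 12/l + 1*(1/12) = 12/l + 1/12 = 1/12 + 12/l)
L(x) = 1 + 2*x**2 (L(x) = (x**2 + x*x) + 1 = (x**2 + x**2) + 1 = 2*x**2 + 1 = 1 + 2*x**2)
S(3)*(28 + L(3)) = ((1/12)*(144 + 3)/3)*(28 + (1 + 2*3**2)) = ((1/12)*(1/3)*147)*(28 + (1 + 2*9)) = 49*(28 + (1 + 18))/12 = 49*(28 + 19)/12 = (49/12)*47 = 2303/12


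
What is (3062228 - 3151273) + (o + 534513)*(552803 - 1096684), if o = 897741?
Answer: -778975826819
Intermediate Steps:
(3062228 - 3151273) + (o + 534513)*(552803 - 1096684) = (3062228 - 3151273) + (897741 + 534513)*(552803 - 1096684) = -89045 + 1432254*(-543881) = -89045 - 778975737774 = -778975826819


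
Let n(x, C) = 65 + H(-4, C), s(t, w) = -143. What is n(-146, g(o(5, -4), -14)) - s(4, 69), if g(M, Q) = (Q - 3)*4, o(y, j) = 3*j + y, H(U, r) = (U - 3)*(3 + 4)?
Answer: 159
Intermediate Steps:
H(U, r) = -21 + 7*U (H(U, r) = (-3 + U)*7 = -21 + 7*U)
o(y, j) = y + 3*j
g(M, Q) = -12 + 4*Q (g(M, Q) = (-3 + Q)*4 = -12 + 4*Q)
n(x, C) = 16 (n(x, C) = 65 + (-21 + 7*(-4)) = 65 + (-21 - 28) = 65 - 49 = 16)
n(-146, g(o(5, -4), -14)) - s(4, 69) = 16 - 1*(-143) = 16 + 143 = 159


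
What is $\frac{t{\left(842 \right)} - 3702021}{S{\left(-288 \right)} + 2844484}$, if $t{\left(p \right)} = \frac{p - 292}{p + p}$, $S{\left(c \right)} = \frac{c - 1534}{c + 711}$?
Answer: $- \frac{1318533895161}{1013106954220} \approx -1.3015$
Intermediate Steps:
$S{\left(c \right)} = \frac{-1534 + c}{711 + c}$
$t{\left(p \right)} = \frac{-292 + p}{2 p}$
$\frac{t{\left(842 \right)} - 3702021}{S{\left(-288 \right)} + 2844484} = \frac{\frac{-292 + 842}{2 \cdot 842} - 3702021}{\frac{-1534 - 288}{711 - 288} + 2844484} = \frac{\frac{1}{2} \cdot \frac{1}{842} \cdot 550 - 3702021}{\frac{1}{423} \left(-1822\right) + 2844484} = \frac{\frac{275}{842} - 3702021}{\frac{1}{423} \left(-1822\right) + 2844484} = - \frac{3117101407}{842 \left(- \frac{1822}{423} + 2844484\right)} = - \frac{3117101407}{842 \cdot \frac{1203214910}{423}} = \left(- \frac{3117101407}{842}\right) \frac{423}{1203214910} = - \frac{1318533895161}{1013106954220}$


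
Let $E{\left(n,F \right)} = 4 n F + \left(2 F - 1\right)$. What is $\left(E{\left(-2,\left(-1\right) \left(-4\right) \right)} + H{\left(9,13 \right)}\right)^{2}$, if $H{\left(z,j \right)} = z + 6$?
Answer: $100$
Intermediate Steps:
$E{\left(n,F \right)} = -1 + 2 F + 4 F n$ ($E{\left(n,F \right)} = 4 F n + \left(-1 + 2 F\right) = -1 + 2 F + 4 F n$)
$H{\left(z,j \right)} = 6 + z$
$\left(E{\left(-2,\left(-1\right) \left(-4\right) \right)} + H{\left(9,13 \right)}\right)^{2} = \left(\left(-1 + 2 \left(\left(-1\right) \left(-4\right)\right) + 4 \left(\left(-1\right) \left(-4\right)\right) \left(-2\right)\right) + \left(6 + 9\right)\right)^{2} = \left(\left(-1 + 2 \cdot 4 + 4 \cdot 4 \left(-2\right)\right) + 15\right)^{2} = \left(\left(-1 + 8 - 32\right) + 15\right)^{2} = \left(-25 + 15\right)^{2} = \left(-10\right)^{2} = 100$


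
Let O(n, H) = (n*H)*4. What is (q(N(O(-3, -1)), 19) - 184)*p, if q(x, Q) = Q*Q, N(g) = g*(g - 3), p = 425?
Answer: 75225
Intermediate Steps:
O(n, H) = 4*H*n (O(n, H) = (H*n)*4 = 4*H*n)
N(g) = g*(-3 + g)
q(x, Q) = Q²
(q(N(O(-3, -1)), 19) - 184)*p = (19² - 184)*425 = (361 - 184)*425 = 177*425 = 75225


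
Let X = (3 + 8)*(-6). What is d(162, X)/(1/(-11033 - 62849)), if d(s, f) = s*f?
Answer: 789946344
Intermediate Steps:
X = -66 (X = 11*(-6) = -66)
d(s, f) = f*s
d(162, X)/(1/(-11033 - 62849)) = (-66*162)/(1/(-11033 - 62849)) = -10692/(1/(-73882)) = -10692/(-1/73882) = -10692*(-73882) = 789946344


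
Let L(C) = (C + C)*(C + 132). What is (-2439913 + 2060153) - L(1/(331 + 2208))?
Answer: -2448131485258/6446521 ≈ -3.7976e+5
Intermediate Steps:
L(C) = 2*C*(132 + C) (L(C) = (2*C)*(132 + C) = 2*C*(132 + C))
(-2439913 + 2060153) - L(1/(331 + 2208)) = (-2439913 + 2060153) - 2*(132 + 1/(331 + 2208))/(331 + 2208) = -379760 - 2*(132 + 1/2539)/2539 = -379760 - 2*335149/(2539*2539) = -379760 - 1*670298/6446521 = -379760 - 670298/6446521 = -2448131485258/6446521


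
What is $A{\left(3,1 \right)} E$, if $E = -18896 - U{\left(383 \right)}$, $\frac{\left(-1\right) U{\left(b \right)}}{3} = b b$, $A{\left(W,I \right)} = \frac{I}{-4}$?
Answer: $- \frac{421171}{4} \approx -1.0529 \cdot 10^{5}$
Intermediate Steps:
$A{\left(W,I \right)} = - \frac{I}{4}$ ($A{\left(W,I \right)} = I \left(- \frac{1}{4}\right) = - \frac{I}{4}$)
$U{\left(b \right)} = - 3 b^{2}$ ($U{\left(b \right)} = - 3 b b = - 3 b^{2}$)
$E = 421171$ ($E = -18896 - - 3 \cdot 383^{2} = -18896 - \left(-3\right) 146689 = -18896 - -440067 = -18896 + 440067 = 421171$)
$A{\left(3,1 \right)} E = \left(- \frac{1}{4}\right) 1 \cdot 421171 = \left(- \frac{1}{4}\right) 421171 = - \frac{421171}{4}$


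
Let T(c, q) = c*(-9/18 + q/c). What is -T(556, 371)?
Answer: -93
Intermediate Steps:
T(c, q) = c*(-½ + q/c) (T(c, q) = c*(-9*1/18 + q/c) = c*(-½ + q/c))
-T(556, 371) = -(371 - ½*556) = -(371 - 278) = -1*93 = -93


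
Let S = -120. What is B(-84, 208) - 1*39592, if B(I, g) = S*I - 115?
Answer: -29627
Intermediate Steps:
B(I, g) = -115 - 120*I (B(I, g) = -120*I - 115 = -115 - 120*I)
B(-84, 208) - 1*39592 = (-115 - 120*(-84)) - 1*39592 = (-115 + 10080) - 39592 = 9965 - 39592 = -29627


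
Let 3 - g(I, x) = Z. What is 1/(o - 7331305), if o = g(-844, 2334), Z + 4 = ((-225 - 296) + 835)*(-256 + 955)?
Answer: -1/7550784 ≈ -1.3244e-7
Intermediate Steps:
Z = 219482 (Z = -4 + ((-225 - 296) + 835)*(-256 + 955) = -4 + (-521 + 835)*699 = -4 + 314*699 = -4 + 219486 = 219482)
g(I, x) = -219479 (g(I, x) = 3 - 1*219482 = 3 - 219482 = -219479)
o = -219479
1/(o - 7331305) = 1/(-219479 - 7331305) = 1/(-7550784) = -1/7550784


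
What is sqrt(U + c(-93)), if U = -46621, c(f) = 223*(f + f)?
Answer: I*sqrt(88099) ≈ 296.81*I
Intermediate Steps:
c(f) = 446*f (c(f) = 223*(2*f) = 446*f)
sqrt(U + c(-93)) = sqrt(-46621 + 446*(-93)) = sqrt(-46621 - 41478) = sqrt(-88099) = I*sqrt(88099)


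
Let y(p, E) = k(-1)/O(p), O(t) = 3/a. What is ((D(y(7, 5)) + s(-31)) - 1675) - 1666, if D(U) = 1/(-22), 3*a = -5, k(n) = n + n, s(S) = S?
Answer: -74185/22 ≈ -3372.0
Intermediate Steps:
k(n) = 2*n
a = -5/3 (a = (⅓)*(-5) = -5/3 ≈ -1.6667)
O(t) = -9/5 (O(t) = 3/(-5/3) = 3*(-⅗) = -9/5)
y(p, E) = 10/9 (y(p, E) = (2*(-1))/(-9/5) = -2*(-5/9) = 10/9)
D(U) = -1/22
((D(y(7, 5)) + s(-31)) - 1675) - 1666 = ((-1/22 - 31) - 1675) - 1666 = (-683/22 - 1675) - 1666 = -37533/22 - 1666 = -74185/22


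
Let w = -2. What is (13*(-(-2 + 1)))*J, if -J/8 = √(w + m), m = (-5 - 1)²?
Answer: -104*√34 ≈ -606.42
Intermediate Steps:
m = 36 (m = (-6)² = 36)
J = -8*√34 (J = -8*√(-2 + 36) = -8*√34 ≈ -46.648)
(13*(-(-2 + 1)))*J = (13*(-(-2 + 1)))*(-8*√34) = (13*(-1*(-1)))*(-8*√34) = (13*1)*(-8*√34) = 13*(-8*√34) = -104*√34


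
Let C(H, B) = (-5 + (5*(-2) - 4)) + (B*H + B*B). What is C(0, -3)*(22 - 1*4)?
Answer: -180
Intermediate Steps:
C(H, B) = -19 + B² + B*H (C(H, B) = (-5 + (-10 - 4)) + (B*H + B²) = (-5 - 14) + (B² + B*H) = -19 + (B² + B*H) = -19 + B² + B*H)
C(0, -3)*(22 - 1*4) = (-19 + (-3)² - 3*0)*(22 - 1*4) = (-19 + 9 + 0)*(22 - 4) = -10*18 = -180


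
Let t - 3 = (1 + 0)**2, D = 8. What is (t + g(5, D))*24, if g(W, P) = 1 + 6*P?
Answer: 1272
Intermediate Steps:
t = 4 (t = 3 + (1 + 0)**2 = 3 + 1**2 = 3 + 1 = 4)
(t + g(5, D))*24 = (4 + (1 + 6*8))*24 = (4 + (1 + 48))*24 = (4 + 49)*24 = 53*24 = 1272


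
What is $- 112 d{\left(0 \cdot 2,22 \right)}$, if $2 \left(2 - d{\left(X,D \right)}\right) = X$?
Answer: $-224$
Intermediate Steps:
$d{\left(X,D \right)} = 2 - \frac{X}{2}$
$- 112 d{\left(0 \cdot 2,22 \right)} = - 112 \left(2 - \frac{0 \cdot 2}{2}\right) = - 112 \left(2 - 0\right) = - 112 \left(2 + 0\right) = \left(-112\right) 2 = -224$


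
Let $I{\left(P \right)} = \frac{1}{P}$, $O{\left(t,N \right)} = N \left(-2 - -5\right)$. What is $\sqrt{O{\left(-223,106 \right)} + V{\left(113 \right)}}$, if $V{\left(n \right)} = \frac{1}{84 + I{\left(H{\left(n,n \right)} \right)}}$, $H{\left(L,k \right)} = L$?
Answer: $\frac{\sqrt{28658294291}}{9493} \approx 17.833$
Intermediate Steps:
$O{\left(t,N \right)} = 3 N$ ($O{\left(t,N \right)} = N \left(-2 + 5\right) = N 3 = 3 N$)
$V{\left(n \right)} = \frac{1}{84 + \frac{1}{n}}$
$\sqrt{O{\left(-223,106 \right)} + V{\left(113 \right)}} = \sqrt{3 \cdot 106 + \frac{113}{1 + 84 \cdot 113}} = \sqrt{318 + \frac{113}{1 + 9492}} = \sqrt{318 + \frac{113}{9493}} = \sqrt{\frac{3018887}{9493}} = \frac{\sqrt{28658294291}}{9493}$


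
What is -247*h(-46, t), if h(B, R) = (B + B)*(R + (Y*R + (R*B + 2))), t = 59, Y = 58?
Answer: 17474756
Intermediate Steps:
h(B, R) = 2*B*(2 + 59*R + B*R) (h(B, R) = (B + B)*(R + (58*R + (R*B + 2))) = (2*B)*(R + (58*R + (B*R + 2))) = (2*B)*(R + (58*R + (2 + B*R))) = (2*B)*(R + (2 + 58*R + B*R)) = (2*B)*(2 + 59*R + B*R) = 2*B*(2 + 59*R + B*R))
-247*h(-46, t) = -494*(-46)*(2 + 59*59 - 46*59) = -494*(-46)*(2 + 3481 - 2714) = -494*(-46)*769 = -247*(-70748) = 17474756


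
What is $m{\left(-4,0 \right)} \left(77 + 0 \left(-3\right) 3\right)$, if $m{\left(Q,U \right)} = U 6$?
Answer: $0$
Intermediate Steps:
$m{\left(Q,U \right)} = 6 U$
$m{\left(-4,0 \right)} \left(77 + 0 \left(-3\right) 3\right) = 6 \cdot 0 \left(77 + 0 \left(-3\right) 3\right) = 0 \left(77 + 0 \cdot 3\right) = 0 \left(77 + 0\right) = 0 \cdot 77 = 0$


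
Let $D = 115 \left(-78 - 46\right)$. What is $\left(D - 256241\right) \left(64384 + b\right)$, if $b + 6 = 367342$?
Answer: $-116780691720$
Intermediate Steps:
$b = 367336$ ($b = -6 + 367342 = 367336$)
$D = -14260$ ($D = 115 \left(-124\right) = -14260$)
$\left(D - 256241\right) \left(64384 + b\right) = \left(-14260 - 256241\right) \left(64384 + 367336\right) = \left(-270501\right) 431720 = -116780691720$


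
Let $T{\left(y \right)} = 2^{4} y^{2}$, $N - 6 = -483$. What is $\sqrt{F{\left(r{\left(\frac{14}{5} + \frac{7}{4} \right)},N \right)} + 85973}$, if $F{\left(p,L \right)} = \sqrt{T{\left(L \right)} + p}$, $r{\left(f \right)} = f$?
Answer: $\frac{\sqrt{8597300 + 10 \sqrt{364046855}}}{10} \approx 296.45$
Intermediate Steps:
$N = -477$ ($N = 6 - 483 = -477$)
$T{\left(y \right)} = 16 y^{2}$
$F{\left(p,L \right)} = \sqrt{p + 16 L^{2}}$ ($F{\left(p,L \right)} = \sqrt{16 L^{2} + p} = \sqrt{p + 16 L^{2}}$)
$\sqrt{F{\left(r{\left(\frac{14}{5} + \frac{7}{4} \right)},N \right)} + 85973} = \sqrt{\sqrt{\left(\frac{14}{5} + \frac{7}{4}\right) + 16 \left(-477\right)^{2}} + 85973} = \sqrt{\sqrt{\left(14 \cdot \frac{1}{5} + 7 \cdot \frac{1}{4}\right) + 16 \cdot 227529} + 85973} = \sqrt{\sqrt{\left(\frac{14}{5} + \frac{7}{4}\right) + 3640464} + 85973} = \sqrt{\sqrt{\frac{91}{20} + 3640464} + 85973} = \sqrt{\sqrt{\frac{72809371}{20}} + 85973} = \sqrt{\frac{\sqrt{364046855}}{10} + 85973} = \sqrt{85973 + \frac{\sqrt{364046855}}{10}}$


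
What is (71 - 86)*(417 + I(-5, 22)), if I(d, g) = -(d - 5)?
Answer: -6405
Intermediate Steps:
I(d, g) = 5 - d (I(d, g) = -(-5 + d) = 5 - d)
(71 - 86)*(417 + I(-5, 22)) = (71 - 86)*(417 + (5 - 1*(-5))) = -15*(417 + (5 + 5)) = -15*(417 + 10) = -15*427 = -6405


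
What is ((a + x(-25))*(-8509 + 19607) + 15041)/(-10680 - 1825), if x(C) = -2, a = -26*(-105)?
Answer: -6058077/2501 ≈ -2422.3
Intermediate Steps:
a = 2730
((a + x(-25))*(-8509 + 19607) + 15041)/(-10680 - 1825) = ((2730 - 2)*(-8509 + 19607) + 15041)/(-10680 - 1825) = (2728*11098 + 15041)/(-12505) = (30275344 + 15041)*(-1/12505) = 30290385*(-1/12505) = -6058077/2501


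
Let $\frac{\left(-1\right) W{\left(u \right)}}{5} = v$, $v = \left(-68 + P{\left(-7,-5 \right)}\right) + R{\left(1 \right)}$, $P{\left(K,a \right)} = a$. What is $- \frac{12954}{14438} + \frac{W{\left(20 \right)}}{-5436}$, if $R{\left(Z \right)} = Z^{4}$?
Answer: $- \frac{1050217}{1090069} \approx -0.96344$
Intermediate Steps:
$v = -72$ ($v = \left(-68 - 5\right) + 1^{4} = -73 + 1 = -72$)
$W{\left(u \right)} = 360$ ($W{\left(u \right)} = \left(-5\right) \left(-72\right) = 360$)
$- \frac{12954}{14438} + \frac{W{\left(20 \right)}}{-5436} = - \frac{12954}{14438} + \frac{360}{-5436} = \left(-12954\right) \frac{1}{14438} + 360 \left(- \frac{1}{5436}\right) = - \frac{6477}{7219} - \frac{10}{151} = - \frac{1050217}{1090069}$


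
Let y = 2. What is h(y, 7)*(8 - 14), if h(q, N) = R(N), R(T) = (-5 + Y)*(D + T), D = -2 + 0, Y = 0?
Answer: 150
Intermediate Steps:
D = -2
R(T) = 10 - 5*T (R(T) = (-5 + 0)*(-2 + T) = -5*(-2 + T) = 10 - 5*T)
h(q, N) = 10 - 5*N
h(y, 7)*(8 - 14) = (10 - 5*7)*(8 - 14) = (10 - 35)*(-6) = -25*(-6) = 150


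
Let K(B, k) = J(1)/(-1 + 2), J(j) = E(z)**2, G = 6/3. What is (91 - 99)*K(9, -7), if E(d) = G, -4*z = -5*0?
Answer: -32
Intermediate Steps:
z = 0 (z = -(-5)*0/4 = -1/4*0 = 0)
G = 2 (G = 6*(1/3) = 2)
E(d) = 2
J(j) = 4 (J(j) = 2**2 = 4)
K(B, k) = 4 (K(B, k) = 4/(-1 + 2) = 4/1 = 4*1 = 4)
(91 - 99)*K(9, -7) = (91 - 99)*4 = -8*4 = -32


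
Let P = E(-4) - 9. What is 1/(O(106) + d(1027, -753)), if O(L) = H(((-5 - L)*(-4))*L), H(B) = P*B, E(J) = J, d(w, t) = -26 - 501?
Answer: -1/612359 ≈ -1.6330e-6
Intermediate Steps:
d(w, t) = -527
P = -13 (P = -4 - 9 = -13)
H(B) = -13*B
O(L) = -13*L*(20 + 4*L) (O(L) = -13*(-5 - L)*(-4)*L = -13*(20 + 4*L)*L = -13*L*(20 + 4*L))
1/(O(106) + d(1027, -753)) = 1/(-52*106*(5 + 106) - 527) = 1/(-52*106*111 - 527) = 1/(-611832 - 527) = 1/(-612359) = -1/612359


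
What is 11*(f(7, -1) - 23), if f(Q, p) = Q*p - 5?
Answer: -385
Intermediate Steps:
f(Q, p) = -5 + Q*p
11*(f(7, -1) - 23) = 11*((-5 + 7*(-1)) - 23) = 11*((-5 - 7) - 23) = 11*(-12 - 23) = 11*(-35) = -385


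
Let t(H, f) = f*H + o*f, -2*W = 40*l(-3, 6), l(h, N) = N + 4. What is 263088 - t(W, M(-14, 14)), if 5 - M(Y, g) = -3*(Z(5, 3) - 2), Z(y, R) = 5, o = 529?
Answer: 258482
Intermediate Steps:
l(h, N) = 4 + N
W = -200 (W = -20*(4 + 6) = -20*10 = -½*400 = -200)
M(Y, g) = 14 (M(Y, g) = 5 - (-3)*(5 - 2) = 5 - (-3)*3 = 5 - 1*(-9) = 5 + 9 = 14)
t(H, f) = 529*f + H*f (t(H, f) = f*H + 529*f = H*f + 529*f = 529*f + H*f)
263088 - t(W, M(-14, 14)) = 263088 - 14*(529 - 200) = 263088 - 14*329 = 263088 - 1*4606 = 263088 - 4606 = 258482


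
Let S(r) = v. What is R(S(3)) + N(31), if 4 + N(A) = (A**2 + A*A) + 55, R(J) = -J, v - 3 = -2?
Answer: 1972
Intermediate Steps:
v = 1 (v = 3 - 2 = 1)
S(r) = 1
N(A) = 51 + 2*A**2 (N(A) = -4 + ((A**2 + A*A) + 55) = -4 + ((A**2 + A**2) + 55) = -4 + (2*A**2 + 55) = -4 + (55 + 2*A**2) = 51 + 2*A**2)
R(S(3)) + N(31) = -1*1 + (51 + 2*31**2) = -1 + (51 + 2*961) = -1 + (51 + 1922) = -1 + 1973 = 1972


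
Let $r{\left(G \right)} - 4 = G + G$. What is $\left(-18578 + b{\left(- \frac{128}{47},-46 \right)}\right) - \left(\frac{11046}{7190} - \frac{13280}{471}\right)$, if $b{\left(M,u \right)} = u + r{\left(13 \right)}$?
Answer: $- \frac{31439057263}{1693245} \approx -18567.0$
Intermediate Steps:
$r{\left(G \right)} = 4 + 2 G$ ($r{\left(G \right)} = 4 + \left(G + G\right) = 4 + 2 G$)
$b{\left(M,u \right)} = 30 + u$ ($b{\left(M,u \right)} = u + \left(4 + 2 \cdot 13\right) = u + \left(4 + 26\right) = u + 30 = 30 + u$)
$\left(-18578 + b{\left(- \frac{128}{47},-46 \right)}\right) - \left(\frac{11046}{7190} - \frac{13280}{471}\right) = \left(-18578 + \left(30 - 46\right)\right) - \left(\frac{11046}{7190} - \frac{13280}{471}\right) = \left(-18578 - 16\right) - \left(11046 \cdot \frac{1}{7190} - \frac{13280}{471}\right) = -18594 - \left(\frac{5523}{3595} - \frac{13280}{471}\right) = -18594 - - \frac{45140267}{1693245} = -18594 + \frac{45140267}{1693245} = - \frac{31439057263}{1693245}$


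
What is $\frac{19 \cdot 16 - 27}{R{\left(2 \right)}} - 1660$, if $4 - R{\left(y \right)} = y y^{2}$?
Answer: $- \frac{6917}{4} \approx -1729.3$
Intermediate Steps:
$R{\left(y \right)} = 4 - y^{3}$ ($R{\left(y \right)} = 4 - y y^{2} = 4 - y^{3}$)
$\frac{19 \cdot 16 - 27}{R{\left(2 \right)}} - 1660 = \frac{19 \cdot 16 - 27}{4 - 2^{3}} - 1660 = \frac{304 - 27}{4 - 8} - 1660 = \frac{277}{4 - 8} - 1660 = \frac{277}{-4} - 1660 = 277 \left(- \frac{1}{4}\right) - 1660 = - \frac{277}{4} - 1660 = - \frac{6917}{4}$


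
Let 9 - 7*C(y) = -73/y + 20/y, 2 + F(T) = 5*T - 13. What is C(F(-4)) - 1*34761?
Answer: -8516183/245 ≈ -34760.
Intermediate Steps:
F(T) = -15 + 5*T (F(T) = -2 + (5*T - 13) = -2 + (-13 + 5*T) = -15 + 5*T)
C(y) = 9/7 + 53/(7*y) (C(y) = 9/7 - (-73/y + 20/y)/7 = 9/7 - (-53)/(7*y) = 9/7 + 53/(7*y))
C(F(-4)) - 1*34761 = (53 + 9*(-15 + 5*(-4)))/(7*(-15 + 5*(-4))) - 1*34761 = (53 + 9*(-15 - 20))/(7*(-15 - 20)) - 34761 = (1/7)*(53 + 9*(-35))/(-35) - 34761 = (1/7)*(-1/35)*(53 - 315) - 34761 = (1/7)*(-1/35)*(-262) - 34761 = 262/245 - 34761 = -8516183/245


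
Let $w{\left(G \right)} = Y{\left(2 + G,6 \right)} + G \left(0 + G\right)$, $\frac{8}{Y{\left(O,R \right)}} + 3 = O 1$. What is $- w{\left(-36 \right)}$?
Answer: $- \frac{47944}{37} \approx -1295.8$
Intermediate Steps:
$Y{\left(O,R \right)} = \frac{8}{-3 + O}$ ($Y{\left(O,R \right)} = \frac{8}{-3 + O 1} = \frac{8}{-3 + O}$)
$w{\left(G \right)} = G^{2} + \frac{8}{-1 + G}$ ($w{\left(G \right)} = \frac{8}{-3 + \left(2 + G\right)} + G \left(0 + G\right) = \frac{8}{-1 + G} + G G = \frac{8}{-1 + G} + G^{2} = G^{2} + \frac{8}{-1 + G}$)
$- w{\left(-36 \right)} = - \frac{8 + \left(-36\right)^{2} \left(-1 - 36\right)}{-1 - 36} = - \frac{8 + 1296 \left(-37\right)}{-37} = - \frac{\left(-1\right) \left(8 - 47952\right)}{37} = - \frac{\left(-1\right) \left(-47944\right)}{37} = \left(-1\right) \frac{47944}{37} = - \frac{47944}{37}$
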